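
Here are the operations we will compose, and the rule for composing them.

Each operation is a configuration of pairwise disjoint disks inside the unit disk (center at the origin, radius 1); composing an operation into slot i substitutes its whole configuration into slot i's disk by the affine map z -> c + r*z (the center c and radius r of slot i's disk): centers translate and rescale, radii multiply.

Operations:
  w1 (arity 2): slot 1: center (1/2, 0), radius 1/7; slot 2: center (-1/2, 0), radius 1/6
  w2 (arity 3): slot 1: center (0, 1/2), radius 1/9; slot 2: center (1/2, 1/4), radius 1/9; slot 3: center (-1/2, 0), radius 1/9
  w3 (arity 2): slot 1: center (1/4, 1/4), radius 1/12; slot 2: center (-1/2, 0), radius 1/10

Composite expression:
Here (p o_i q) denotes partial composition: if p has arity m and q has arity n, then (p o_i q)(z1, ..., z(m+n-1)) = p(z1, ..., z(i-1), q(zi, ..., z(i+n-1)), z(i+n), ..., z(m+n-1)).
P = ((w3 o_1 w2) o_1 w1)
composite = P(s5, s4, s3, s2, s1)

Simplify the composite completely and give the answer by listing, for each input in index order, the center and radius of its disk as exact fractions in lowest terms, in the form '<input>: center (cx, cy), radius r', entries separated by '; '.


s1: center (-1/2, 0), radius 1/10; s2: center (5/24, 1/4), radius 1/108; s3: center (7/24, 13/48), radius 1/108; s4: center (53/216, 7/24), radius 1/648; s5: center (55/216, 7/24), radius 1/756

Nesting under w3 composes maps z -> c + r*z down each s-path.
s5 passes through 3 substitutions, ending at center (55/216, 7/24), radius 1/756
s4 passes through 3 substitutions, ending at center (53/216, 7/24), radius 1/648
s3 passes through 2 substitutions, ending at center (7/24, 13/48), radius 1/108
s2 passes through 2 substitutions, ending at center (5/24, 1/4), radius 1/108
s1 passes through 1 substitution, ending at center (-1/2, 0), radius 1/10


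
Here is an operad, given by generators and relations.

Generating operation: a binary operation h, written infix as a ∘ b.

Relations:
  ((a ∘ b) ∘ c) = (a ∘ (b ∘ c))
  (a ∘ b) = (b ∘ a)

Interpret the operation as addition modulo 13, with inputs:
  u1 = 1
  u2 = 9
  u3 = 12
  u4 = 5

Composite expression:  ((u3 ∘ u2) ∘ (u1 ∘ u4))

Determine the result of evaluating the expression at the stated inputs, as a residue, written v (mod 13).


(u3 ∘ u2) = 8
(u1 ∘ u4) = 6
((u3 ∘ u2) ∘ (u1 ∘ u4)) = 1

1 (mod 13)


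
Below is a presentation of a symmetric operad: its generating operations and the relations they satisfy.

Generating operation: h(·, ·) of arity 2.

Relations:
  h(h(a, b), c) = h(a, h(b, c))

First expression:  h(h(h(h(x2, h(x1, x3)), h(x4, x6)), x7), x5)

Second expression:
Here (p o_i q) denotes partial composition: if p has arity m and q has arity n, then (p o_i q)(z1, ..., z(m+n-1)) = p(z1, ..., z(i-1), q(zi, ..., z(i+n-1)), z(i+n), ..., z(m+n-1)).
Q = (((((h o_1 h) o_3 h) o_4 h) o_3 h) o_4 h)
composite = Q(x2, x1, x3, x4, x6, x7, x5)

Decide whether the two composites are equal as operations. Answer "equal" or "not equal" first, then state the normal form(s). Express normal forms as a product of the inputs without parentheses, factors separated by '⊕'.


equal; the common form is x2 ⊕ x1 ⊕ x3 ⊕ x4 ⊕ x6 ⊕ x7 ⊕ x5

The first expression reduces to x2 ⊕ x1 ⊕ x3 ⊕ x4 ⊕ x6 ⊕ x7 ⊕ x5
The second expression reduces to x2 ⊕ x1 ⊕ x3 ⊕ x4 ⊕ x6 ⊕ x7 ⊕ x5
One common form — equal.


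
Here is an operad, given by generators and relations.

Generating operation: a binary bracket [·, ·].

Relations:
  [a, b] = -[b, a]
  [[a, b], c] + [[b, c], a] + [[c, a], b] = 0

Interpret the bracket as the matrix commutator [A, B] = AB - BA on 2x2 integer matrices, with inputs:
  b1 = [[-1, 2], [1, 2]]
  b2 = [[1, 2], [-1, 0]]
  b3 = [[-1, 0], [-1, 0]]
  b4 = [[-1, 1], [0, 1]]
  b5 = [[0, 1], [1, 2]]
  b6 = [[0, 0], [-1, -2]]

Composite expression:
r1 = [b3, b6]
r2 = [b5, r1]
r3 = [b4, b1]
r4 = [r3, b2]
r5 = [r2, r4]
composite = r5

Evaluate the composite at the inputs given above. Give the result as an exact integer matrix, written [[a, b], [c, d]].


[[30, -30], [60, -30]]

[b3, b6] = [[0, 0], [-3, 0]]
[b5, [b3, b6]] = [[-3, 0], [-6, 3]]
[b4, b1] = [[1, -1], [2, -1]]
[[b4, b1], b2] = [[-3, 5], [4, 3]]
[[b5, [b3, b6]], [[b4, b1], b2]] = [[30, -30], [60, -30]]


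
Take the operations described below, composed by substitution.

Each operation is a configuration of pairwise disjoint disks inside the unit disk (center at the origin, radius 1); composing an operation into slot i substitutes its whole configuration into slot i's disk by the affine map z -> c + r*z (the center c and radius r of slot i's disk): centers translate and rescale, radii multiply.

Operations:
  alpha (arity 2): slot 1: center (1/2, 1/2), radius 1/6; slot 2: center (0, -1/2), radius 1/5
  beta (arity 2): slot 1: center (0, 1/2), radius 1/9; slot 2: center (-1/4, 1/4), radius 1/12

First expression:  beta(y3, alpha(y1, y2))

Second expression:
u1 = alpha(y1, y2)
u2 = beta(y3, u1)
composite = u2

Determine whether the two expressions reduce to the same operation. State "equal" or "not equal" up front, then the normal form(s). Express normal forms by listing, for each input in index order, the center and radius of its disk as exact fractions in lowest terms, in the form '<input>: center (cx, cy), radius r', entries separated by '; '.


equal — both sides give y1: center (-5/24, 7/24), radius 1/72; y2: center (-1/4, 5/24), radius 1/60; y3: center (0, 1/2), radius 1/9

The first expression, normalized: y1: center (-5/24, 7/24), radius 1/72; y2: center (-1/4, 5/24), radius 1/60; y3: center (0, 1/2), radius 1/9
The second expression, normalized: y1: center (-5/24, 7/24), radius 1/72; y2: center (-1/4, 5/24), radius 1/60; y3: center (0, 1/2), radius 1/9
The forms coincide; equal.


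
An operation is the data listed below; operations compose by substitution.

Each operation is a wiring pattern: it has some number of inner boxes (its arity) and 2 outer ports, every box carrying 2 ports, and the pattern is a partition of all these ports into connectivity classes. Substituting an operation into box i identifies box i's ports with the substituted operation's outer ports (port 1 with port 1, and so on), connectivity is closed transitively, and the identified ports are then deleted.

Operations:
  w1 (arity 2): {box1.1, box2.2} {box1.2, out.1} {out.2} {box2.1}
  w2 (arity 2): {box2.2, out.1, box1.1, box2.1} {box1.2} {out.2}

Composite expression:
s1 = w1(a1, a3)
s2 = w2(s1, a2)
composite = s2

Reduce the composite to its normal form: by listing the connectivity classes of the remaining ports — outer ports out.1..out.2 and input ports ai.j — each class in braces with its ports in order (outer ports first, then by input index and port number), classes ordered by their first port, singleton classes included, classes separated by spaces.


{out.1, a1.2, a2.1, a2.2} {out.2} {a1.1, a3.2} {a3.1}


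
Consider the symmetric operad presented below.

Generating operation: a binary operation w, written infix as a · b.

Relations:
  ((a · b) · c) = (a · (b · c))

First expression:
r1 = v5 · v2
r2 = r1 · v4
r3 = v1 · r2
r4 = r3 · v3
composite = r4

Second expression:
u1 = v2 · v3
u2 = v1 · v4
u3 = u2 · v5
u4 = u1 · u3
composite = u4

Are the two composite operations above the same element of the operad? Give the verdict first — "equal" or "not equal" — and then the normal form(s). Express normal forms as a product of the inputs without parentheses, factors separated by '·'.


not equal; first: v1 · v5 · v2 · v4 · v3; second: v2 · v3 · v1 · v4 · v5

The first expression reduces to v1 · v5 · v2 · v4 · v3
The second expression reduces to v2 · v3 · v1 · v4 · v5
The forms do not match — not equal.


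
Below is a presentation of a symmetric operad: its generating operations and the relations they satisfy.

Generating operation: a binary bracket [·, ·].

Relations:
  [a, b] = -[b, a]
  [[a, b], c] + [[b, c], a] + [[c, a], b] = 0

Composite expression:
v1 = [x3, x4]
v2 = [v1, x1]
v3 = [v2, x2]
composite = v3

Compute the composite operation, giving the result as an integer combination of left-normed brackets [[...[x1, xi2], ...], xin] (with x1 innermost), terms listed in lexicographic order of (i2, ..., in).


-[[[x1, x3], x4], x2] + [[[x1, x4], x3], x2]

A multilinear Lie element is pinned by x1-initial words (x1 innermost).
Composite bracket: [[[x3, x4], x1], x2]
Expanding via [a, b] = ab - ba: 8 signed words (2^3 = 8).
Keep just the words that open with x1:
  from x1x3x4x2, sign -1: term -[[[x1, x3], x4], x2]
  from x1x4x3x2, sign +1: term +[[[x1, x4], x3], x2]


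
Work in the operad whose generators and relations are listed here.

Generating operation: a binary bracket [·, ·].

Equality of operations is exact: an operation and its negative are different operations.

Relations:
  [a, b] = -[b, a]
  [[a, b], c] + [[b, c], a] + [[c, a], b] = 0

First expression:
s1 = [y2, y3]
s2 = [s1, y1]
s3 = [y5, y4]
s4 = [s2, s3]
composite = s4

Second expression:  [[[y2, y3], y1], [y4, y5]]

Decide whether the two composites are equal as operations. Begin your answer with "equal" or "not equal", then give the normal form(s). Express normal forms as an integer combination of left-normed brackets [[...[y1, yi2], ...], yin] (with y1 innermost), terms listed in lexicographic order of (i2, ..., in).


not equal: they reduce to [[[[y1, y2], y3], y4], y5] - [[[[y1, y2], y3], y5], y4] - [[[[y1, y3], y2], y4], y5] + [[[[y1, y3], y2], y5], y4] and -[[[[y1, y2], y3], y4], y5] + [[[[y1, y2], y3], y5], y4] + [[[[y1, y3], y2], y4], y5] - [[[[y1, y3], y2], y5], y4]

In normal form, the first expression is [[[[y1, y2], y3], y4], y5] - [[[[y1, y2], y3], y5], y4] - [[[[y1, y3], y2], y4], y5] + [[[[y1, y3], y2], y5], y4]
In normal form, the second expression is -[[[[y1, y2], y3], y4], y5] + [[[[y1, y2], y3], y5], y4] + [[[[y1, y3], y2], y4], y5] - [[[[y1, y3], y2], y5], y4]
No match — not equal.


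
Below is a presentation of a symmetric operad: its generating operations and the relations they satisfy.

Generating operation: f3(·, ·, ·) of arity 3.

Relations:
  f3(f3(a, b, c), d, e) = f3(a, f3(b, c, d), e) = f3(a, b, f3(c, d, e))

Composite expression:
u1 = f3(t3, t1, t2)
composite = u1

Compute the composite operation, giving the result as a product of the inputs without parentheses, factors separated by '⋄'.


t3 ⋄ t1 ⋄ t2

Every regrouping of f3 is equal, so read the t-inputs in written order.
f3(t3, t1, t2) flattens to t3 ⋄ t1 ⋄ t2


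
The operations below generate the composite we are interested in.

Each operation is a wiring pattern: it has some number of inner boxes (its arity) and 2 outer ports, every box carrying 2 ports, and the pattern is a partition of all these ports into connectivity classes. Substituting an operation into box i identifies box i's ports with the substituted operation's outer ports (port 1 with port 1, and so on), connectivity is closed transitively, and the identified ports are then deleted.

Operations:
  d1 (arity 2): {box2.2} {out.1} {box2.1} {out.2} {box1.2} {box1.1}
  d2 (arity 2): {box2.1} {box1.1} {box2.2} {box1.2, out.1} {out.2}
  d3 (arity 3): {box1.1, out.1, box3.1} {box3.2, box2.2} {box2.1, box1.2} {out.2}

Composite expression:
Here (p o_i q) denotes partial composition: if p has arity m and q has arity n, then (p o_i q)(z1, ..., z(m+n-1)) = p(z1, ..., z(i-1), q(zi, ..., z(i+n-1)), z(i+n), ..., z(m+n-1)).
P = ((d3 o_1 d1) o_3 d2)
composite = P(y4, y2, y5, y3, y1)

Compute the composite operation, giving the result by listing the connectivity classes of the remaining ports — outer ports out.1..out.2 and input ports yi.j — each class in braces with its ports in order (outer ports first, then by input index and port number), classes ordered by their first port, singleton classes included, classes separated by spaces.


Two ports join when wires chain via d3-identified ports.
composing d1 on (y4, y2), with out.j its own outer ports: {out.1} {out.2} {y2.1} {y2.2} {y4.1} {y4.2}
composing d2 on (y5, y3), with out.j its own outer ports: {out.1, y5.2} {out.2} {y3.1} {y3.2} {y5.1}
composing d3 on (y4, y2, y5, y3, y1), with out.j its own outer ports: {out.1, y1.1} {out.2} {y1.2} {y2.1} {y2.2} {y3.1} {y3.2} {y4.1} {y4.2} {y5.1} {y5.2}

{out.1, y1.1} {out.2} {y1.2} {y2.1} {y2.2} {y3.1} {y3.2} {y4.1} {y4.2} {y5.1} {y5.2}


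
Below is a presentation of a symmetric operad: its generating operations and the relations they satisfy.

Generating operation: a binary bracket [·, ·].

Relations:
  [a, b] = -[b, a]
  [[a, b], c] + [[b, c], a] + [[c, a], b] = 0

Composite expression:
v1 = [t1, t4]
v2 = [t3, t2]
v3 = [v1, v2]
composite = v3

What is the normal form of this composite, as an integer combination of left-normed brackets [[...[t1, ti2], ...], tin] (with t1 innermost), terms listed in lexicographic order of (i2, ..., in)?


-[[[t1, t4], t2], t3] + [[[t1, t4], t3], t2]

Antisymmetry and Jacobi reduce to t1-anchored left-normed brackets.
Composite bracket: [[t1, t4], [t3, t2]]
Under [a, b] = ab - ba we get 8 signed associative words (2^3 = 8).
Keep just the words that open with t1:
  from t1t4t2t3, sign -1: term -[[[t1, t4], t2], t3]
  from t1t4t3t2, sign +1: term +[[[t1, t4], t3], t2]


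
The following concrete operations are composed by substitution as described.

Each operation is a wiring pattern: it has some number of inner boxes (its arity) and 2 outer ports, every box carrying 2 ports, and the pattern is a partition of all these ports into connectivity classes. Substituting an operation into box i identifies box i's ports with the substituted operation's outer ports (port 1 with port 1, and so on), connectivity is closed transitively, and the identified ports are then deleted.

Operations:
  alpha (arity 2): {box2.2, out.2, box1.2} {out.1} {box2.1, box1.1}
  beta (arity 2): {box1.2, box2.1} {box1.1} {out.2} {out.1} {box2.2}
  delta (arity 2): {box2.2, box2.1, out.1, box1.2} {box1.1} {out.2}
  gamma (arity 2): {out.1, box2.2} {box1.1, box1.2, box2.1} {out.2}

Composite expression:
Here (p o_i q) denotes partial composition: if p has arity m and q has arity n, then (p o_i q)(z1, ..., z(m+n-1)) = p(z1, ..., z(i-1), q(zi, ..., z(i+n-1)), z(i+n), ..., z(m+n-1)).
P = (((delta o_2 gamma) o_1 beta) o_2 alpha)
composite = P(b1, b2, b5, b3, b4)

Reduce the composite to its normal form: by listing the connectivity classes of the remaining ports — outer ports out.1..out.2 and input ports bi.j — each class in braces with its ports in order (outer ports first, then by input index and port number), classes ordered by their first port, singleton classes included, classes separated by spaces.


Reachability decides: close wires over delta-identified ports.
composing alpha on (b2, b5), with out.j its own outer ports: {out.1} {out.2, b2.2, b5.2} {b2.1, b5.1}
composing beta on (b1, b2, b5), with out.j its own outer ports: {out.1} {out.2} {b1.1} {b1.2} {b2.1, b5.1} {b2.2, b5.2}
composing gamma on (b3, b4), with out.j its own outer ports: {out.1, b4.2} {out.2} {b3.1, b3.2, b4.1}
composing delta on (b1, b2, b5, b3, b4), with out.j its own outer ports: {out.1, b4.2} {out.2} {b1.1} {b1.2} {b2.1, b5.1} {b2.2, b5.2} {b3.1, b3.2, b4.1}

{out.1, b4.2} {out.2} {b1.1} {b1.2} {b2.1, b5.1} {b2.2, b5.2} {b3.1, b3.2, b4.1}


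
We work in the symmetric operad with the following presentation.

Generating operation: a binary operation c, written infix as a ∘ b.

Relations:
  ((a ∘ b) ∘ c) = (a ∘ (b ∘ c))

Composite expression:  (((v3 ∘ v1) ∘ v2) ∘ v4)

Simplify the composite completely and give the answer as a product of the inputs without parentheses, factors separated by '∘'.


Under associativity of c, the answer is the v's in reading order.
(v3 ∘ v1) unparenthesizes to v3 ∘ v1
((v3 ∘ v1) ∘ v2) unparenthesizes to v3 ∘ v1 ∘ v2
(((v3 ∘ v1) ∘ v2) ∘ v4) unparenthesizes to v3 ∘ v1 ∘ v2 ∘ v4

v3 ∘ v1 ∘ v2 ∘ v4


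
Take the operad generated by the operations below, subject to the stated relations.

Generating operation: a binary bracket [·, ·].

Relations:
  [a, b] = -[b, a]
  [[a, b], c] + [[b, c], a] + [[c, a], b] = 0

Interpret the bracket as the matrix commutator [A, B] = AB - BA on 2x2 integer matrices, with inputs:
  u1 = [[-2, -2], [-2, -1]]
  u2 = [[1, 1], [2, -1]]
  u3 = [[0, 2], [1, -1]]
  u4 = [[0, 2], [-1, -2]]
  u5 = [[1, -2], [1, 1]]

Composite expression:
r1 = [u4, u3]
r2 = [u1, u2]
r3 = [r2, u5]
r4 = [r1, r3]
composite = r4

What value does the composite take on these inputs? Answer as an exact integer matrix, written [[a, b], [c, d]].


[[32, 68], [-26, -32]]

[u4, u3] = [[4, 2], [-3, -4]]
[u1, u2] = [[-2, 3], [-2, 2]]
[[u1, u2], u5] = [[-1, 8], [4, 1]]
[[u4, u3], [[u1, u2], u5]] = [[32, 68], [-26, -32]]


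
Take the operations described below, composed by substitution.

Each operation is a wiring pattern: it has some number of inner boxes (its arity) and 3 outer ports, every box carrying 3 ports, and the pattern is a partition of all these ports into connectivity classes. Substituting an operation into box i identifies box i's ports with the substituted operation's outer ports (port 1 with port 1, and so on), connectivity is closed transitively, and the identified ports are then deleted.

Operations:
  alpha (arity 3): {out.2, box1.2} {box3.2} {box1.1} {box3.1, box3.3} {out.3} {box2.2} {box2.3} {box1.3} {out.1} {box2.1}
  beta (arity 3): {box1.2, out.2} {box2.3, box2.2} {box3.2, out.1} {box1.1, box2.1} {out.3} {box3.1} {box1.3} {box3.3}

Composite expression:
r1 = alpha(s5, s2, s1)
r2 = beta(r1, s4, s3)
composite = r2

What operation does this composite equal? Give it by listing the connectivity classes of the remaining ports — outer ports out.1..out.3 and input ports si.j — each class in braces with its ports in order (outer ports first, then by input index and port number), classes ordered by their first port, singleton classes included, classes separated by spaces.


Two ports join when wires chain via beta-identified ports.
the subtree at alpha composes to {out.1} {out.2, s5.2} {out.3} {s1.1, s1.3} {s1.2} {s2.1} {s2.2} {s2.3} {s5.1} {s5.3} on (s5, s2, s1); out.j = own outer ports
the subtree at beta composes to {out.1, s3.2} {out.2, s5.2} {out.3} {s1.1, s1.3} {s1.2} {s2.1} {s2.2} {s2.3} {s3.1} {s3.3} {s4.1} {s4.2, s4.3} {s5.1} {s5.3} on (s5, s2, s1, s4, s3); out.j = own outer ports

{out.1, s3.2} {out.2, s5.2} {out.3} {s1.1, s1.3} {s1.2} {s2.1} {s2.2} {s2.3} {s3.1} {s3.3} {s4.1} {s4.2, s4.3} {s5.1} {s5.3}


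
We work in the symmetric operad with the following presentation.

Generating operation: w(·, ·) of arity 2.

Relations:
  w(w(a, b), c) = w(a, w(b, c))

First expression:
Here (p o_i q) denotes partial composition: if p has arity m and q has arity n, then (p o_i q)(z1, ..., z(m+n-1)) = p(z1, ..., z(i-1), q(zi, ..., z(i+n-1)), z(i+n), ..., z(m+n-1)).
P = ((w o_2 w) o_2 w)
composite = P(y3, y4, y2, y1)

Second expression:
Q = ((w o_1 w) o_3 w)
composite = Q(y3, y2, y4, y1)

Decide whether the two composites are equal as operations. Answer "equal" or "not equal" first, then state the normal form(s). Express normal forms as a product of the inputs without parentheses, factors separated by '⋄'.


not equal — first y3 ⋄ y4 ⋄ y2 ⋄ y1, second y3 ⋄ y2 ⋄ y4 ⋄ y1


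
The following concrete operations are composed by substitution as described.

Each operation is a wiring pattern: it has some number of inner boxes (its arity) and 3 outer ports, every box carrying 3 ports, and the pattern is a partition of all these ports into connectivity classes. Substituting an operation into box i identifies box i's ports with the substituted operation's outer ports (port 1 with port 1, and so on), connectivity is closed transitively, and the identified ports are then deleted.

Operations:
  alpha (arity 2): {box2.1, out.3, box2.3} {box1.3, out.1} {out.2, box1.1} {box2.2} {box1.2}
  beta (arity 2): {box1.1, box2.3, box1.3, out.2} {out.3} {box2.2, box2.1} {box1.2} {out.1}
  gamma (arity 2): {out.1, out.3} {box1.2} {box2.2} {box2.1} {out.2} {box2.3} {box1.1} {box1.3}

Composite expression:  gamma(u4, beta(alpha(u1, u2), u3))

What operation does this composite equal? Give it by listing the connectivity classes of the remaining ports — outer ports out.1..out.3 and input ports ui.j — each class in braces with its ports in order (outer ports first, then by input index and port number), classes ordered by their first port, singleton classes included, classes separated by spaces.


Two ports join when wires chain via gamma-identified ports.
stage alpha: inputs (u1, u2), connectivity {out.1, u1.3} {out.2, u1.1} {out.3, u2.1, u2.3} {u1.2} {u2.2}, out.j its boundary
stage beta: inputs (u1, u2, u3), connectivity {out.1} {out.2, u1.3, u2.1, u2.3, u3.3} {out.3} {u1.1} {u1.2} {u2.2} {u3.1, u3.2}, out.j its boundary
stage gamma: inputs (u4, u1, u2, u3), connectivity {out.1, out.3} {out.2} {u1.1} {u1.2} {u1.3, u2.1, u2.3, u3.3} {u2.2} {u3.1, u3.2} {u4.1} {u4.2} {u4.3}, out.j its boundary

{out.1, out.3} {out.2} {u1.1} {u1.2} {u1.3, u2.1, u2.3, u3.3} {u2.2} {u3.1, u3.2} {u4.1} {u4.2} {u4.3}


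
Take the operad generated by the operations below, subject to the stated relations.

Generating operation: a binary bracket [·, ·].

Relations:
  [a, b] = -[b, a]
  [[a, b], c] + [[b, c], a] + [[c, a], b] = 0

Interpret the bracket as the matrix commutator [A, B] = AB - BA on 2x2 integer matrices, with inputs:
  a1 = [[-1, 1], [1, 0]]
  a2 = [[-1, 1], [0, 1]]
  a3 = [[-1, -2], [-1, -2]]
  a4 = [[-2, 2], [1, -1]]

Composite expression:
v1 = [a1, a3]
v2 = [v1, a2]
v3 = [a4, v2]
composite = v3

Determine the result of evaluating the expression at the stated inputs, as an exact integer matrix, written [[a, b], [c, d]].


[a1, a3] = [[1, 1], [0, -1]]
[[a1, a3], a2] = [[0, 4], [0, 0]]
[a4, [[a1, a3], a2]] = [[-4, -4], [0, 4]]

[[-4, -4], [0, 4]]


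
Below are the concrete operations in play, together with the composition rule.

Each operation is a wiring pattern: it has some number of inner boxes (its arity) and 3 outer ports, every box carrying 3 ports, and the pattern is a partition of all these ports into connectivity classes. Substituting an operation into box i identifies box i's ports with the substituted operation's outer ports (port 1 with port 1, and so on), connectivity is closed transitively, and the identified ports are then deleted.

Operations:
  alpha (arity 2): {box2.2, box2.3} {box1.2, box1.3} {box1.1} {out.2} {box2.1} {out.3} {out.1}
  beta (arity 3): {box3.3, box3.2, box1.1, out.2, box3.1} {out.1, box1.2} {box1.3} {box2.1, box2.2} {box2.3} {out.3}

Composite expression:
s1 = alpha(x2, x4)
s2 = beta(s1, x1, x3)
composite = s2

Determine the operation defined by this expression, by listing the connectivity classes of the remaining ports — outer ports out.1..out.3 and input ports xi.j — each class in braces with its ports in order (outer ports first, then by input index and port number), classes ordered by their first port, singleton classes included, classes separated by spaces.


Connectivity passes through glued beta-boundaries; trace each wire chain.
through alpha, on inputs (x2, x4): {out.1} {out.2} {out.3} {x2.1} {x2.2, x2.3} {x4.1} {x4.2, x4.3} (out.j = stage outer ports)
through beta, on inputs (x2, x4, x1, x3): {out.1} {out.2, x3.1, x3.2, x3.3} {out.3} {x1.1, x1.2} {x1.3} {x2.1} {x2.2, x2.3} {x4.1} {x4.2, x4.3} (out.j = stage outer ports)

{out.1} {out.2, x3.1, x3.2, x3.3} {out.3} {x1.1, x1.2} {x1.3} {x2.1} {x2.2, x2.3} {x4.1} {x4.2, x4.3}


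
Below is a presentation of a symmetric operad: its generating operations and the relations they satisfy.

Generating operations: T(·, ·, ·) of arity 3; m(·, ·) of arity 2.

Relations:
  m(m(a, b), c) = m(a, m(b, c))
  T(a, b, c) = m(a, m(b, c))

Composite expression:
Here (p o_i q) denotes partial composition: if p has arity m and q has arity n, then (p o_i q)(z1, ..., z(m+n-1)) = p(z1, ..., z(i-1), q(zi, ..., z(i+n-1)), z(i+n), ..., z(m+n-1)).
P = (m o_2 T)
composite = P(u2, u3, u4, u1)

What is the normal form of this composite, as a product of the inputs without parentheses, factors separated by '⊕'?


u2 ⊕ u3 ⊕ u4 ⊕ u1

All parenthesizations of m agree; list the u-inputs left to right.
T(u3, u4, u1) spells out as u3 ⊕ u4 ⊕ u1
m(u2, T(u3, u4, u1)) spells out as u2 ⊕ u3 ⊕ u4 ⊕ u1


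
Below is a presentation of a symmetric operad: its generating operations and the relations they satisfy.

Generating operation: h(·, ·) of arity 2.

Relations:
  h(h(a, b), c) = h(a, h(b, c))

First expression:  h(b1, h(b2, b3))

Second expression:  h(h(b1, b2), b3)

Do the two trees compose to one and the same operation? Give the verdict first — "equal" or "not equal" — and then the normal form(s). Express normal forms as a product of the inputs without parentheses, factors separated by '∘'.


equal: each reduces to b1 ∘ b2 ∘ b3

In normal form, the first expression is b1 ∘ b2 ∘ b3
In normal form, the second expression is b1 ∘ b2 ∘ b3
The normal forms match — equal.


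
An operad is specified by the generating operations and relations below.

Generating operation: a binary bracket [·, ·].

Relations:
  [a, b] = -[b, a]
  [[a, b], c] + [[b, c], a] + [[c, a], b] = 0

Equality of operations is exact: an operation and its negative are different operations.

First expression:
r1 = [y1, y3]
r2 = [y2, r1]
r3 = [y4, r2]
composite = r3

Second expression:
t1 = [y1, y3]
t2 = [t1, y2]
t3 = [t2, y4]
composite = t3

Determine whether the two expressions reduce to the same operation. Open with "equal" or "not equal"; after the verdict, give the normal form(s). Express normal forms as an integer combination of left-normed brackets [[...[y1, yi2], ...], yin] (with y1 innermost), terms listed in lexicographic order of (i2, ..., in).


The first expression reduces to [[[y1, y3], y2], y4]
The second expression reduces to [[[y1, y3], y2], y4]
The forms coincide; equal.

equal — both sides give [[[y1, y3], y2], y4]


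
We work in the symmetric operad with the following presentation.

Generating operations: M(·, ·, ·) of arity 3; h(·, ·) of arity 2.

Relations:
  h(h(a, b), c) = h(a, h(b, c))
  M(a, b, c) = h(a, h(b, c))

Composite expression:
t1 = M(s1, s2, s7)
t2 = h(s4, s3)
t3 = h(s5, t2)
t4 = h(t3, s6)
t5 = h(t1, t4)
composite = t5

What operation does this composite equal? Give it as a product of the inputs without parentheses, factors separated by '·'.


s1 · s2 · s7 · s5 · s4 · s3 · s6

The h-tree's shape is irrelevant; the s-reading-order decides.
M(s1, s2, s7) unparenthesizes to s1 · s2 · s7
h(s4, s3) unparenthesizes to s4 · s3
h(s5, h(s4, s3)) unparenthesizes to s5 · s4 · s3
h(h(s5, h(s4, s3)), s6) unparenthesizes to s5 · s4 · s3 · s6
h(M(s1, s2, s7), h(h(s5, h(s4, s3)), s6)) unparenthesizes to s1 · s2 · s7 · s5 · s4 · s3 · s6


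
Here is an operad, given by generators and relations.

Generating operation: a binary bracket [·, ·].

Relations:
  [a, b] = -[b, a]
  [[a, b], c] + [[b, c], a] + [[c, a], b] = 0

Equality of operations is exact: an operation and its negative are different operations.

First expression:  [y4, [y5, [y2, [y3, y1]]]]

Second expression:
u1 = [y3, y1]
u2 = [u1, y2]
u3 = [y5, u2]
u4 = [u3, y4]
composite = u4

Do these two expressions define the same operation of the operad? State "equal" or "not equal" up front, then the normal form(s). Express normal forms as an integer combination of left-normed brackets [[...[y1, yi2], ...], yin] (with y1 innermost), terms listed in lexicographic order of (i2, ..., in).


equal; the common form is [[[[y1, y3], y2], y5], y4]

The first expression reduces to [[[[y1, y3], y2], y5], y4]
The second expression reduces to [[[[y1, y3], y2], y5], y4]
Identical normal forms: equal.


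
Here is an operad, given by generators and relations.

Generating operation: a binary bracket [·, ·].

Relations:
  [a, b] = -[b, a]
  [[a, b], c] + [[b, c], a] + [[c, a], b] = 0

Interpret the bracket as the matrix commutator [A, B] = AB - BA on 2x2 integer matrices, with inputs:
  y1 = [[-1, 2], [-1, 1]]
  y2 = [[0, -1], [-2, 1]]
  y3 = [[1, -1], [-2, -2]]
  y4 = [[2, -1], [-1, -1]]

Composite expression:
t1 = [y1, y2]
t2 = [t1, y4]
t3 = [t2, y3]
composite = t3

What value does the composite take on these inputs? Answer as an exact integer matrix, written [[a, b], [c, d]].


[[-15, 20], [-85, 15]]

[y1, y2] = [[-5, 4], [-3, 5]]
[[y1, y2], y4] = [[-7, -2], [-19, 7]]
[[[y1, y2], y4], y3] = [[-15, 20], [-85, 15]]


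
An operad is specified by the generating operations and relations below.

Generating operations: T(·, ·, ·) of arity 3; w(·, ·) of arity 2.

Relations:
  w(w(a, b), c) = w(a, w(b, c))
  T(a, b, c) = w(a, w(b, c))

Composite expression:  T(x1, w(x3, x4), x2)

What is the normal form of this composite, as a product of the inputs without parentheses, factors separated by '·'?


x1 · x3 · x4 · x2


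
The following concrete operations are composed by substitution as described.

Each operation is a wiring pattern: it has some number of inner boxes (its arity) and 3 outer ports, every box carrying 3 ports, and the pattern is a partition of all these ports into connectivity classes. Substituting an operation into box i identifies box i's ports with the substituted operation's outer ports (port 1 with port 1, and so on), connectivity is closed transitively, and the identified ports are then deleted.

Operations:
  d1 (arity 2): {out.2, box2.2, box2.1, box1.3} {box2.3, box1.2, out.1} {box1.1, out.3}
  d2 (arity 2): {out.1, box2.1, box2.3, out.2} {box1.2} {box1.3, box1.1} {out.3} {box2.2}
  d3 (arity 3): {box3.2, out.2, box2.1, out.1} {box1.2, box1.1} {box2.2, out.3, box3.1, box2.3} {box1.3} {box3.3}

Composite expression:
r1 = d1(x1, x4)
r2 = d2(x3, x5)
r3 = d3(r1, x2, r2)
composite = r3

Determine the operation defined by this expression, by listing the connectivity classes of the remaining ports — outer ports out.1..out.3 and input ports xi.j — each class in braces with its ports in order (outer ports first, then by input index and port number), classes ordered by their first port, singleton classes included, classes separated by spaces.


{out.1, out.2, out.3, x2.1, x2.2, x2.3, x5.1, x5.3} {x1.1} {x1.2, x1.3, x4.1, x4.2, x4.3} {x3.1, x3.3} {x3.2} {x5.2}

Connectivity passes through glued d3-boundaries; trace each wire chain.
after d1, the pattern on (x1, x4) reads {out.1, x1.2, x4.3} {out.2, x1.3, x4.1, x4.2} {out.3, x1.1} (out.j = its outer ports)
after d2, the pattern on (x3, x5) reads {out.1, out.2, x5.1, x5.3} {out.3} {x3.1, x3.3} {x3.2} {x5.2} (out.j = its outer ports)
after d3, the pattern on (x1, x4, x2, x3, x5) reads {out.1, out.2, out.3, x2.1, x2.2, x2.3, x5.1, x5.3} {x1.1} {x1.2, x1.3, x4.1, x4.2, x4.3} {x3.1, x3.3} {x3.2} {x5.2} (out.j = its outer ports)


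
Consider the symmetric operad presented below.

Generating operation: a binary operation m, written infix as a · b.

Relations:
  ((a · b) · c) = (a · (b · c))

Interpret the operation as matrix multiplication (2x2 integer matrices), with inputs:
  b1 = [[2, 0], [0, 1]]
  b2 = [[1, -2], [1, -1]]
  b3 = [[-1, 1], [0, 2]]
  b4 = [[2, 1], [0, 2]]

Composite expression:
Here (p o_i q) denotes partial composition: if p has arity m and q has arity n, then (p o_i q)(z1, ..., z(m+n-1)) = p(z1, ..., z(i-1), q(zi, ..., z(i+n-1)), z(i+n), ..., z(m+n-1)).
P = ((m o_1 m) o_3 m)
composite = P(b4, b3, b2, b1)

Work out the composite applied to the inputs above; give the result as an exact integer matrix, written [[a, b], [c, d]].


[[4, 0], [8, -4]]

(b4 · b3) = [[-2, 4], [0, 4]]
(b2 · b1) = [[2, -2], [2, -1]]
((b4 · b3) · (b2 · b1)) = [[4, 0], [8, -4]]


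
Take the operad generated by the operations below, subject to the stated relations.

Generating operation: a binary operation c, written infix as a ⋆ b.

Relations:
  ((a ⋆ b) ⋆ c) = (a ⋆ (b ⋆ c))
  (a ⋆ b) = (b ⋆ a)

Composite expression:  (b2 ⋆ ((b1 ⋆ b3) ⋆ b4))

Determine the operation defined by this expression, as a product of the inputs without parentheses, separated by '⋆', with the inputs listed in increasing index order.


b1 ⋆ b2 ⋆ b3 ⋆ b4

Both nesting and order wash out for c; what remains is which b's occur.
(b1 ⋆ b3) reduces to b1 ⋆ b3
((b1 ⋆ b3) ⋆ b4) reduces to b1 ⋆ b3 ⋆ b4
(b2 ⋆ ((b1 ⋆ b3) ⋆ b4)) reduces to b2 ⋆ b1 ⋆ b3 ⋆ b4
sorting the factors by input index: b1 ⋆ b2 ⋆ b3 ⋆ b4


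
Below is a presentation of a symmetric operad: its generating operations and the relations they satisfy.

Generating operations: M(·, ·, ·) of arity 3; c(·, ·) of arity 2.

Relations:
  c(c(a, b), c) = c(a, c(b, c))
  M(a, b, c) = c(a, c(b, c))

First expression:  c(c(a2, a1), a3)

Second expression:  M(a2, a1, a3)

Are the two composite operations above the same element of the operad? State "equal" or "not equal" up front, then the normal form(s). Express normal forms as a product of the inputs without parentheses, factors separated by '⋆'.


Normal form of the first expression: a2 ⋆ a1 ⋆ a3
Normal form of the second expression: a2 ⋆ a1 ⋆ a3
The forms coincide; equal.

equal; both compose to a2 ⋆ a1 ⋆ a3


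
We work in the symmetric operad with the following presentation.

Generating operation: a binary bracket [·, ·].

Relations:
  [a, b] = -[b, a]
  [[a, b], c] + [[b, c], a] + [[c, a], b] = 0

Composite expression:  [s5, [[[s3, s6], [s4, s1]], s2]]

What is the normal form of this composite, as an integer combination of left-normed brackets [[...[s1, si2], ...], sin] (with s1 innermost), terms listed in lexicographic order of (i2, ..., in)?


-[[[[[s1, s4], s3], s6], s2], s5] + [[[[[s1, s4], s6], s3], s2], s5]

Antisymmetry and Jacobi reduce to s1-anchored left-normed brackets.
Composite bracket: [s5, [[[s3, s6], [s4, s1]], s2]]
Under [a, b] = ab - ba we get 32 signed associative words (2^5 = 32).
Keep just the words that open with s1:
  the word s1s4s3s6s2s5 carries sign -1 and contributes -[[[[[s1, s4], s3], s6], s2], s5]
  the word s1s4s6s3s2s5 carries sign +1 and contributes +[[[[[s1, s4], s6], s3], s2], s5]


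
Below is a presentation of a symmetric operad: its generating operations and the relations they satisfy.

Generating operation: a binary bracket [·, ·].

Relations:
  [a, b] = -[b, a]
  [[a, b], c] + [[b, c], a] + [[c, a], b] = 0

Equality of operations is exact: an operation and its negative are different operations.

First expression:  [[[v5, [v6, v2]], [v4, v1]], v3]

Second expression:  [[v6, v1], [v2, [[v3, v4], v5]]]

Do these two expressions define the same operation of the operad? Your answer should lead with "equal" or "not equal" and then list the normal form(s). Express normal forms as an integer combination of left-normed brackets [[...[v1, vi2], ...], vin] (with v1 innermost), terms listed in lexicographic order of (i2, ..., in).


not equal: they reduce to [[[[[v1, v4], v2], v6], v5], v3] - [[[[[v1, v4], v5], v2], v6], v3] + [[[[[v1, v4], v5], v6], v2], v3] - [[[[[v1, v4], v6], v2], v5], v3] and -[[[[[v1, v6], v2], v3], v4], v5] + [[[[[v1, v6], v2], v4], v3], v5] + [[[[[v1, v6], v2], v5], v3], v4] - [[[[[v1, v6], v2], v5], v4], v3] + [[[[[v1, v6], v3], v4], v5], v2] - [[[[[v1, v6], v4], v3], v5], v2] - [[[[[v1, v6], v5], v3], v4], v2] + [[[[[v1, v6], v5], v4], v3], v2]

Normal form of the first expression: [[[[[v1, v4], v2], v6], v5], v3] - [[[[[v1, v4], v5], v2], v6], v3] + [[[[[v1, v4], v5], v6], v2], v3] - [[[[[v1, v4], v6], v2], v5], v3]
Normal form of the second expression: -[[[[[v1, v6], v2], v3], v4], v5] + [[[[[v1, v6], v2], v4], v3], v5] + [[[[[v1, v6], v2], v5], v3], v4] - [[[[[v1, v6], v2], v5], v4], v3] + [[[[[v1, v6], v3], v4], v5], v2] - [[[[[v1, v6], v4], v3], v5], v2] - [[[[[v1, v6], v5], v3], v4], v2] + [[[[[v1, v6], v5], v4], v3], v2]
Different reductions; not equal.


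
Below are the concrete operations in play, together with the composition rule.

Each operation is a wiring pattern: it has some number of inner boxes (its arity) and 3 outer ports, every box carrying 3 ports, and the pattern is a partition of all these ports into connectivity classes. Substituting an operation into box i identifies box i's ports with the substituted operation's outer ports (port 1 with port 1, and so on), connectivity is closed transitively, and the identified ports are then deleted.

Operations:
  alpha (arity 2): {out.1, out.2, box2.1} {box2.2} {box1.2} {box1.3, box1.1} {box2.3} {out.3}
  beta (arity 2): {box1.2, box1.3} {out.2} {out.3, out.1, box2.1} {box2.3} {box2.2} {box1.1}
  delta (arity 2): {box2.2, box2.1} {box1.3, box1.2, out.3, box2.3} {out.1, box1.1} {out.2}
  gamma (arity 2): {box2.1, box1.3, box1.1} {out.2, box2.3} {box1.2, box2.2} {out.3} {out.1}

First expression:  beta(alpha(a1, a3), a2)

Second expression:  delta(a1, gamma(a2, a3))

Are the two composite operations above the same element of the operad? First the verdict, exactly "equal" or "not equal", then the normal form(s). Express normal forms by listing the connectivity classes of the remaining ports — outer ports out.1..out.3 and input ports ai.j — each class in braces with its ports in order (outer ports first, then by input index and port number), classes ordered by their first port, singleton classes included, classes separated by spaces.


not equal: they reduce to {out.1, out.3, a2.1} {out.2} {a1.1, a1.3} {a1.2} {a2.2} {a2.3} {a3.1} {a3.2} {a3.3} and {out.1, a1.1} {out.2} {out.3, a1.2, a1.3} {a2.1, a2.3, a3.1} {a2.2, a3.2} {a3.3}


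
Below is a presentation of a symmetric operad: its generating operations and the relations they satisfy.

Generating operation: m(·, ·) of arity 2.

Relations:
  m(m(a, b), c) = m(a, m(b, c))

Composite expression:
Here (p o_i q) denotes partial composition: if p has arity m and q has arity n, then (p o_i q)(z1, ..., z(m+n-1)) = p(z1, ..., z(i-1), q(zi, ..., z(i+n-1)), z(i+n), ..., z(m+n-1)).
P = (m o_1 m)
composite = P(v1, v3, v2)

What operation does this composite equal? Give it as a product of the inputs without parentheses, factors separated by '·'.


v1 · v3 · v2

All parenthesizations of m agree; list the v-inputs left to right.
m(v1, v3) unparenthesizes to v1 · v3
m(m(v1, v3), v2) unparenthesizes to v1 · v3 · v2


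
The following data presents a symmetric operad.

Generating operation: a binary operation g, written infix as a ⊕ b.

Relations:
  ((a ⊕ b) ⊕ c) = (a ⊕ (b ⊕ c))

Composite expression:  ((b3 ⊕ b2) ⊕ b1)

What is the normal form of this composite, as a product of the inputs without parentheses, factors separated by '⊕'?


Associativity of g dissolves the nesting; only the b-input order survives.
(b3 ⊕ b2) spells out as b3 ⊕ b2
((b3 ⊕ b2) ⊕ b1) spells out as b3 ⊕ b2 ⊕ b1

b3 ⊕ b2 ⊕ b1


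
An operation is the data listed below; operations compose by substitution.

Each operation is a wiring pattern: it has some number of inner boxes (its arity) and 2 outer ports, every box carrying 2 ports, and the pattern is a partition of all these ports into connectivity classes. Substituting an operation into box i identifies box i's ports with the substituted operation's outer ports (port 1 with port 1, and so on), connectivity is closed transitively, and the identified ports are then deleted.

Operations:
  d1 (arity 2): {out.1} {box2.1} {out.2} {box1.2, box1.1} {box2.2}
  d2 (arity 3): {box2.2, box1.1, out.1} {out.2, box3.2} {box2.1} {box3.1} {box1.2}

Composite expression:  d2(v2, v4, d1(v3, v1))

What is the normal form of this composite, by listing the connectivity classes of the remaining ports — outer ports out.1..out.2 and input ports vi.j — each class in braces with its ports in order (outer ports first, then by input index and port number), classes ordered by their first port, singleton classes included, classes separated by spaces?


{out.1, v2.1, v4.2} {out.2} {v1.1} {v1.2} {v2.2} {v3.1, v3.2} {v4.1}

Connectivity passes through glued d2-boundaries; trace each wire chain.
d1 over (v3, v1) gives {out.1} {out.2} {v1.1} {v1.2} {v3.1, v3.2}, out.j being that stage's outer ports
d2 over (v2, v4, v3, v1) gives {out.1, v2.1, v4.2} {out.2} {v1.1} {v1.2} {v2.2} {v3.1, v3.2} {v4.1}, out.j being that stage's outer ports


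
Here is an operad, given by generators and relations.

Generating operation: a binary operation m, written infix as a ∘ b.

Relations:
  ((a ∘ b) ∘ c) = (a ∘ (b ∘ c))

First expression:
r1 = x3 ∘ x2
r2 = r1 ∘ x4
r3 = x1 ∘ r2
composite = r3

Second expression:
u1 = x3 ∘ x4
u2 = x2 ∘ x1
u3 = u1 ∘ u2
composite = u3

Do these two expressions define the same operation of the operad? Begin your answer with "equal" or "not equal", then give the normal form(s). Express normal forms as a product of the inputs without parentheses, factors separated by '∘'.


not equal: they reduce to x1 ∘ x3 ∘ x2 ∘ x4 and x3 ∘ x4 ∘ x2 ∘ x1

In normal form, the first expression is x1 ∘ x3 ∘ x2 ∘ x4
In normal form, the second expression is x3 ∘ x4 ∘ x2 ∘ x1
They disagree, so not equal.
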